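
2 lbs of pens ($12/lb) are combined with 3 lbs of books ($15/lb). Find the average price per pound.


Cost of pens:
2 x $12 = $24
Cost of books:
3 x $15 = $45
Total cost: $24 + $45 = $69
Total weight: 5 lbs
Average: $69 / 5 = $13.80/lb

$13.80/lb


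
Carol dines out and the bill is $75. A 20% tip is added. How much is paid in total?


Calculate the tip:
20% of $75 = $15
Add tip to meal cost:
$75 + $15 = $90

$90


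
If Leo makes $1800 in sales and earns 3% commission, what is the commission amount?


Convert rate to decimal:
3% = 0.03
Multiply by sales:
$1800 x 0.03 = $54

$54


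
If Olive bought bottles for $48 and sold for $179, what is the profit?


Selling price = $179
Cost price = $48
Profit = selling price - cost price:
Profit = $179 - $48 = $131

$131


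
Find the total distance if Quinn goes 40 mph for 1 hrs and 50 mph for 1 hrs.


Leg 1 distance:
40 x 1 = 40 miles
Leg 2 distance:
50 x 1 = 50 miles
Total distance:
40 + 50 = 90 miles

90 miles


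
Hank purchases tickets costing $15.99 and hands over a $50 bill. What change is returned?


Start with the amount paid:
$50
Subtract the price:
$50 - $15.99 = $34.01

$34.01


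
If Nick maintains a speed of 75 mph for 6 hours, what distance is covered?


Use the formula: distance = speed x time
Speed = 75 mph, Time = 6 hours
75 x 6 = 450 miles

450 miles


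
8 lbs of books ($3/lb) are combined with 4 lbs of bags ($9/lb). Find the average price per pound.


Cost of books:
8 x $3 = $24
Cost of bags:
4 x $9 = $36
Total cost: $24 + $36 = $60
Total weight: 12 lbs
Average: $60 / 12 = $5/lb

$5/lb


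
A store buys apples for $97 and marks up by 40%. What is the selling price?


Calculate the markup amount:
40% of $97 = $38.80
Add to cost:
$97 + $38.80 = $135.80

$135.80


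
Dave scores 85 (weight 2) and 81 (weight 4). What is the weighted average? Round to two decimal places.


Weighted sum:
2 x 85 + 4 x 81 = 494
Total weight:
2 + 4 = 6
Weighted average:
494 / 6 = 82.3333... ≈ 82.33

82.33


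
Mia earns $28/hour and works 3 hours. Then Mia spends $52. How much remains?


Calculate earnings:
3 x $28 = $84
Subtract spending:
$84 - $52 = $32

$32


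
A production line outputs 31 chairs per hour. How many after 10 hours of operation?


Production rate: 31 chairs per hour
Time: 10 hours
Total: 31 x 10 = 310 chairs

310 chairs


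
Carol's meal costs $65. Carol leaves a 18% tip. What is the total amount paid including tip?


Calculate the tip:
18% of $65 = $11.70
Add tip to meal cost:
$65 + $11.70 = $76.70

$76.70


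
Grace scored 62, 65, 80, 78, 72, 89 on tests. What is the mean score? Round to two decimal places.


Add the scores:
62 + 65 + 80 + 78 + 72 + 89 = 446
Divide by the number of tests:
446 / 6 = 74.3333... ≈ 74.33

74.33


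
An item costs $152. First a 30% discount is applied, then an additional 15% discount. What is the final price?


First discount:
30% of $152 = $45.60
Price after first discount:
$152 - $45.60 = $106.40
Second discount:
15% of $106.40 = $15.96
Final price:
$106.40 - $15.96 = $90.44

$90.44


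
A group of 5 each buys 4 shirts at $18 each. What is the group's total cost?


Cost per person:
4 x $18 = $72
Group total:
5 x $72 = $360

$360


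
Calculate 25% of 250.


Convert percentage to decimal:
25% = 0.25
Multiply:
250 x 0.25 = 62.5

62.5


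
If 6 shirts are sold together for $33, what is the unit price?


Total cost: $33
Number of items: 6
Unit price: $33 / 6 = $5.50

$5.50


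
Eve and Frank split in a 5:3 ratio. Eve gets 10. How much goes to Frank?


Find the multiplier:
10 / 5 = 2
Apply to Frank's share:
3 x 2 = 6

6


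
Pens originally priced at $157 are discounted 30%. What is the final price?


Calculate the discount amount:
30% of $157 = $47.10
Subtract from original:
$157 - $47.10 = $109.90

$109.90


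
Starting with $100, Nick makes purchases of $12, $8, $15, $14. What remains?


Add up expenses:
$12 + $8 + $15 + $14 = $49
Subtract from budget:
$100 - $49 = $51

$51


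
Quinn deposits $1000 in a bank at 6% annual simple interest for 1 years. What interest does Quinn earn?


Use the formula I = P x R x T / 100
P x R x T = 1000 x 6 x 1 = 6000
I = 6000 / 100 = $60

$60


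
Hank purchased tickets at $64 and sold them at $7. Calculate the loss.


Selling price = $7
Cost price = $64
Loss = cost price - selling price:
Loss = $64 - $7 = $57

$57


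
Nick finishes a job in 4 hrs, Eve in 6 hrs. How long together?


Nick's rate: 1/4 of the job per hour
Eve's rate: 1/6 of the job per hour
Combined rate: 1/4 + 1/6 = 5/12 per hour
Time = 1 / (5/12) = 12/5 = 2.4 hours

2.4 hours


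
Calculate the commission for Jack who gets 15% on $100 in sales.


Convert rate to decimal:
15% = 0.15
Multiply by sales:
$100 x 0.15 = $15

$15


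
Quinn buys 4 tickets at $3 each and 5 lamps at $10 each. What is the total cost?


Cost of tickets:
4 x $3 = $12
Cost of lamps:
5 x $10 = $50
Add both:
$12 + $50 = $62

$62


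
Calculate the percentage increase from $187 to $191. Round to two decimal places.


Find the absolute change:
|191 - 187| = 4
Divide by original and multiply by 100:
4 / 187 x 100 = 2.1390...% ≈ 2.14%

2.14%


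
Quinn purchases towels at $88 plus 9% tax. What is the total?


Calculate the tax:
9% of $88 = $7.92
Add tax to price:
$88 + $7.92 = $95.92

$95.92


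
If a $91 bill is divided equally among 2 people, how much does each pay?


Total bill: $91
Number of people: 2
Each pays: $91 / 2 = $45.50

$45.50


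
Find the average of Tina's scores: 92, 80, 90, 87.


Add the scores:
92 + 80 + 90 + 87 = 349
Divide by the number of tests:
349 / 4 = 87.25

87.25


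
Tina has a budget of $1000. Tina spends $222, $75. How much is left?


Add up expenses:
$222 + $75 = $297
Subtract from budget:
$1000 - $297 = $703

$703


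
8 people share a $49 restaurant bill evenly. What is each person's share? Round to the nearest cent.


Total bill: $49
Number of people: 8
Each pays: $49 / 8 = $6.125 ≈ $6.13

$6.13


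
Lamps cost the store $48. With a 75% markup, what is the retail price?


Calculate the markup amount:
75% of $48 = $36
Add to cost:
$48 + $36 = $84

$84


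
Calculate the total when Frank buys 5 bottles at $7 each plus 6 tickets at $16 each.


Cost of bottles:
5 x $7 = $35
Cost of tickets:
6 x $16 = $96
Add both:
$35 + $96 = $131

$131


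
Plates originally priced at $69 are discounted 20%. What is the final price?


Calculate the discount amount:
20% of $69 = $13.80
Subtract from original:
$69 - $13.80 = $55.20

$55.20


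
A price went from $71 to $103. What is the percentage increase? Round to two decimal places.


Find the absolute change:
|103 - 71| = 32
Divide by original and multiply by 100:
32 / 71 x 100 = 45.0704...% ≈ 45.07%

45.07%


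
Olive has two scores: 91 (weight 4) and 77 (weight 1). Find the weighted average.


Weighted sum:
4 x 91 + 1 x 77 = 441
Total weight:
4 + 1 = 5
Weighted average:
441 / 5 = 88.2

88.2


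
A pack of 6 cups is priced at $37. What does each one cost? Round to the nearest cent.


Total cost: $37
Number of items: 6
Unit price: $37 / 6 = $6.1666... ≈ $6.17

$6.17


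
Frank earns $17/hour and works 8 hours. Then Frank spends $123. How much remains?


Calculate earnings:
8 x $17 = $136
Subtract spending:
$136 - $123 = $13

$13


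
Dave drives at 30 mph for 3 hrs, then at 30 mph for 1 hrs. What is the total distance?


Leg 1 distance:
30 x 3 = 90 miles
Leg 2 distance:
30 x 1 = 30 miles
Total distance:
90 + 30 = 120 miles

120 miles


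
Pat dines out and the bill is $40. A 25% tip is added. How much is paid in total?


Calculate the tip:
25% of $40 = $10
Add tip to meal cost:
$40 + $10 = $50

$50


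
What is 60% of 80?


Convert percentage to decimal:
60% = 0.6
Multiply:
80 x 0.6 = 48

48


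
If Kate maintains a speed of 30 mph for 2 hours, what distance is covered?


Use the formula: distance = speed x time
Speed = 30 mph, Time = 2 hours
30 x 2 = 60 miles

60 miles


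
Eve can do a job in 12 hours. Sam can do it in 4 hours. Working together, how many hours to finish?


Eve's rate: 1/12 of the job per hour
Sam's rate: 1/4 of the job per hour
Combined rate: 1/12 + 1/4 = 1/3 per hour
Time = 1 / (1/3) = 3 hours

3 hours


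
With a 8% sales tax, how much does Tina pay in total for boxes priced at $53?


Calculate the tax:
8% of $53 = $4.24
Add tax to price:
$53 + $4.24 = $57.24

$57.24


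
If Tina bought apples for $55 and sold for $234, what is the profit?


Selling price = $234
Cost price = $55
Profit = selling price - cost price:
Profit = $234 - $55 = $179

$179


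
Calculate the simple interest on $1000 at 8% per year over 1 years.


Use the formula I = P x R x T / 100
P x R x T = 1000 x 8 x 1 = 8000
I = 8000 / 100 = $80

$80


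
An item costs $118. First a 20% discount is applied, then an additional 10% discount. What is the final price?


First discount:
20% of $118 = $23.60
Price after first discount:
$118 - $23.60 = $94.40
Second discount:
10% of $94.40 = $9.44
Final price:
$94.40 - $9.44 = $84.96

$84.96


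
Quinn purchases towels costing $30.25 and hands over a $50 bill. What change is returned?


Start with the amount paid:
$50
Subtract the price:
$50 - $30.25 = $19.75

$19.75


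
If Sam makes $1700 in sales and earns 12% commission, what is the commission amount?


Convert rate to decimal:
12% = 0.12
Multiply by sales:
$1700 x 0.12 = $204

$204


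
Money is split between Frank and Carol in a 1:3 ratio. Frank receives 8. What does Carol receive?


Find the multiplier:
8 / 1 = 8
Apply to Carol's share:
3 x 8 = 24

24


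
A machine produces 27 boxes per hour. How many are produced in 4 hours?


Production rate: 27 boxes per hour
Time: 4 hours
Total: 27 x 4 = 108 boxes

108 boxes


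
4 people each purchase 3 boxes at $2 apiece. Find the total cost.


Cost per person:
3 x $2 = $6
Group total:
4 x $6 = $24

$24


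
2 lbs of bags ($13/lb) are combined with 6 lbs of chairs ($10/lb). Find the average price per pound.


Cost of bags:
2 x $13 = $26
Cost of chairs:
6 x $10 = $60
Total cost: $26 + $60 = $86
Total weight: 8 lbs
Average: $86 / 8 = $10.75/lb

$10.75/lb


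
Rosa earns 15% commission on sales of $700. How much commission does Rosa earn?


Convert rate to decimal:
15% = 0.15
Multiply by sales:
$700 x 0.15 = $105

$105


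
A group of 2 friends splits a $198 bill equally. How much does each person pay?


Total bill: $198
Number of people: 2
Each pays: $198 / 2 = $99

$99


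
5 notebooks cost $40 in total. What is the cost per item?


Total cost: $40
Number of items: 5
Unit price: $40 / 5 = $8

$8


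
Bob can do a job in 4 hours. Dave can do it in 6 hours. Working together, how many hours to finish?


Bob's rate: 1/4 of the job per hour
Dave's rate: 1/6 of the job per hour
Combined rate: 1/4 + 1/6 = 5/12 per hour
Time = 1 / (5/12) = 12/5 = 2.4 hours

2.4 hours


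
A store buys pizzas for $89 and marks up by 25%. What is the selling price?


Calculate the markup amount:
25% of $89 = $22.25
Add to cost:
$89 + $22.25 = $111.25

$111.25


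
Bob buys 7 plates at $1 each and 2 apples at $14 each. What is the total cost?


Cost of plates:
7 x $1 = $7
Cost of apples:
2 x $14 = $28
Add both:
$7 + $28 = $35

$35


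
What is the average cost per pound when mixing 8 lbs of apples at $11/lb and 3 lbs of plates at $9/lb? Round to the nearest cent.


Cost of apples:
8 x $11 = $88
Cost of plates:
3 x $9 = $27
Total cost: $88 + $27 = $115
Total weight: 11 lbs
Average: $115 / 11 = $10.4545... ≈ $10.45/lb

$10.45/lb


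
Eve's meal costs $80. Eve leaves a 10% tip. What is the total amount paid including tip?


Calculate the tip:
10% of $80 = $8
Add tip to meal cost:
$80 + $8 = $88

$88


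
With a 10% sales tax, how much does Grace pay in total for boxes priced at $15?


Calculate the tax:
10% of $15 = $1.50
Add tax to price:
$15 + $1.50 = $16.50

$16.50


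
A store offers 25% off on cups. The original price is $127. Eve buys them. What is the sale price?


Calculate the discount amount:
25% of $127 = $31.75
Subtract from original:
$127 - $31.75 = $95.25

$95.25


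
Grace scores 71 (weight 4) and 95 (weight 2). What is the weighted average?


Weighted sum:
4 x 71 + 2 x 95 = 474
Total weight:
4 + 2 = 6
Weighted average:
474 / 6 = 79

79


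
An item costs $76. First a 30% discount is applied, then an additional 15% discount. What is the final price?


First discount:
30% of $76 = $22.80
Price after first discount:
$76 - $22.80 = $53.20
Second discount:
15% of $53.20 = $7.98
Final price:
$53.20 - $7.98 = $45.22

$45.22


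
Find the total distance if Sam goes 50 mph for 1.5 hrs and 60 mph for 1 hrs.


Leg 1 distance:
50 x 1.5 = 75 miles
Leg 2 distance:
60 x 1 = 60 miles
Total distance:
75 + 60 = 135 miles

135 miles


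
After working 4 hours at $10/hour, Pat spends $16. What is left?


Calculate earnings:
4 x $10 = $40
Subtract spending:
$40 - $16 = $24

$24


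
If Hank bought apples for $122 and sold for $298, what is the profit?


Selling price = $298
Cost price = $122
Profit = selling price - cost price:
Profit = $298 - $122 = $176

$176


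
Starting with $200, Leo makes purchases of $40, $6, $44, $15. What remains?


Add up expenses:
$40 + $6 + $44 + $15 = $105
Subtract from budget:
$200 - $105 = $95

$95


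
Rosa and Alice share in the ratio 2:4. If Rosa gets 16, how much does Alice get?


Find the multiplier:
16 / 2 = 8
Apply to Alice's share:
4 x 8 = 32

32


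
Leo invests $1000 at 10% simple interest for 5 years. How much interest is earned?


Use the formula I = P x R x T / 100
P x R x T = 1000 x 10 x 5 = 50000
I = 50000 / 100 = $500

$500


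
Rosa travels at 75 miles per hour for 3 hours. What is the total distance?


Use the formula: distance = speed x time
Speed = 75 mph, Time = 3 hours
75 x 3 = 225 miles

225 miles


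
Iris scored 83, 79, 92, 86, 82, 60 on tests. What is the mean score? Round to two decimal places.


Add the scores:
83 + 79 + 92 + 86 + 82 + 60 = 482
Divide by the number of tests:
482 / 6 = 80.3333... ≈ 80.33

80.33


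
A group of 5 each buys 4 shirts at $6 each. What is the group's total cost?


Cost per person:
4 x $6 = $24
Group total:
5 x $24 = $120

$120


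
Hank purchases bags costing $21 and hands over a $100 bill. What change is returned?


Start with the amount paid:
$100
Subtract the price:
$100 - $21 = $79

$79


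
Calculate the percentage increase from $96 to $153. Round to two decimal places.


Find the absolute change:
|153 - 96| = 57
Divide by original and multiply by 100:
57 / 96 x 100 = 59.375% ≈ 59.38%

59.38%


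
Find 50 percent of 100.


Convert percentage to decimal:
50% = 0.5
Multiply:
100 x 0.5 = 50

50


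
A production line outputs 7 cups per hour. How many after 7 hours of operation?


Production rate: 7 cups per hour
Time: 7 hours
Total: 7 x 7 = 49 cups

49 cups


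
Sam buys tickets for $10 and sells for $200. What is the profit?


Selling price = $200
Cost price = $10
Profit = selling price - cost price:
Profit = $200 - $10 = $190

$190


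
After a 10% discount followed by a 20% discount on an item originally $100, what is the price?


First discount:
10% of $100 = $10
Price after first discount:
$100 - $10 = $90
Second discount:
20% of $90 = $18
Final price:
$90 - $18 = $72

$72


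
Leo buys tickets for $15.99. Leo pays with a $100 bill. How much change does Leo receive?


Start with the amount paid:
$100
Subtract the price:
$100 - $15.99 = $84.01

$84.01


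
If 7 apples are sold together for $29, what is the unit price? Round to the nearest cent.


Total cost: $29
Number of items: 7
Unit price: $29 / 7 = $4.1428... ≈ $4.14

$4.14


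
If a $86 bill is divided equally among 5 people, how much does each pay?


Total bill: $86
Number of people: 5
Each pays: $86 / 5 = $17.20

$17.20


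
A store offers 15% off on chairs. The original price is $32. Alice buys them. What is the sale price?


Calculate the discount amount:
15% of $32 = $4.80
Subtract from original:
$32 - $4.80 = $27.20

$27.20


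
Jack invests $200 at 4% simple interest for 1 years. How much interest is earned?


Use the formula I = P x R x T / 100
P x R x T = 200 x 4 x 1 = 800
I = 800 / 100 = $8

$8


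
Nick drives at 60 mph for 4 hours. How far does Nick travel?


Use the formula: distance = speed x time
Speed = 60 mph, Time = 4 hours
60 x 4 = 240 miles

240 miles


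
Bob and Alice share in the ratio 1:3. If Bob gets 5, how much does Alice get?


Find the multiplier:
5 / 1 = 5
Apply to Alice's share:
3 x 5 = 15

15


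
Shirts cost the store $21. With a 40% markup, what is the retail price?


Calculate the markup amount:
40% of $21 = $8.40
Add to cost:
$21 + $8.40 = $29.40

$29.40


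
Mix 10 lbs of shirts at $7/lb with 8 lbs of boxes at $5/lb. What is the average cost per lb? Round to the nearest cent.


Cost of shirts:
10 x $7 = $70
Cost of boxes:
8 x $5 = $40
Total cost: $70 + $40 = $110
Total weight: 18 lbs
Average: $110 / 18 = $6.1111... ≈ $6.11/lb

$6.11/lb


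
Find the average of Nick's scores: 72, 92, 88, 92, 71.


Add the scores:
72 + 92 + 88 + 92 + 71 = 415
Divide by the number of tests:
415 / 5 = 83

83


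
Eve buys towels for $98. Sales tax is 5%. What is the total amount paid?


Calculate the tax:
5% of $98 = $4.90
Add tax to price:
$98 + $4.90 = $102.90

$102.90


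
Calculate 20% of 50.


Convert percentage to decimal:
20% = 0.2
Multiply:
50 x 0.2 = 10

10


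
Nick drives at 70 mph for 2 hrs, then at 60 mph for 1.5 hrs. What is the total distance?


Leg 1 distance:
70 x 2 = 140 miles
Leg 2 distance:
60 x 1.5 = 90 miles
Total distance:
140 + 90 = 230 miles

230 miles


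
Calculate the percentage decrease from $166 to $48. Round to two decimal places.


Find the absolute change:
|48 - 166| = 118
Divide by original and multiply by 100:
118 / 166 x 100 = 71.0843...% ≈ 71.08%

71.08%


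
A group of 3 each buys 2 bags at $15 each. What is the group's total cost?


Cost per person:
2 x $15 = $30
Group total:
3 x $30 = $90

$90


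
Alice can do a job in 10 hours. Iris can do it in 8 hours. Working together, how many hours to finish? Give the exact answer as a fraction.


Alice's rate: 1/10 of the job per hour
Iris's rate: 1/8 of the job per hour
Combined rate: 1/10 + 1/8 = 9/40 per hour
Time = 1 / (9/40) = 40/9 hours (≈ 4.44 hours)

40/9 hours


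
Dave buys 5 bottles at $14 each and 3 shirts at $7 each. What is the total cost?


Cost of bottles:
5 x $14 = $70
Cost of shirts:
3 x $7 = $21
Add both:
$70 + $21 = $91

$91


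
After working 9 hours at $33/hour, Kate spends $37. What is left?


Calculate earnings:
9 x $33 = $297
Subtract spending:
$297 - $37 = $260

$260


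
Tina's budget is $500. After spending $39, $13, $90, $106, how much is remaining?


Add up expenses:
$39 + $13 + $90 + $106 = $248
Subtract from budget:
$500 - $248 = $252

$252


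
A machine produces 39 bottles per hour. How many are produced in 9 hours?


Production rate: 39 bottles per hour
Time: 9 hours
Total: 39 x 9 = 351 bottles

351 bottles


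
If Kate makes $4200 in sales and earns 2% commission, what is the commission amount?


Convert rate to decimal:
2% = 0.02
Multiply by sales:
$4200 x 0.02 = $84

$84


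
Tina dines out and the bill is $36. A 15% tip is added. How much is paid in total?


Calculate the tip:
15% of $36 = $5.40
Add tip to meal cost:
$36 + $5.40 = $41.40

$41.40


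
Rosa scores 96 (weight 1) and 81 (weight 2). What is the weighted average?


Weighted sum:
1 x 96 + 2 x 81 = 258
Total weight:
1 + 2 = 3
Weighted average:
258 / 3 = 86

86


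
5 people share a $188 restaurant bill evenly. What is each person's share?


Total bill: $188
Number of people: 5
Each pays: $188 / 5 = $37.60

$37.60


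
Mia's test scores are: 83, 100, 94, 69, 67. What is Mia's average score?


Add the scores:
83 + 100 + 94 + 69 + 67 = 413
Divide by the number of tests:
413 / 5 = 82.6

82.6


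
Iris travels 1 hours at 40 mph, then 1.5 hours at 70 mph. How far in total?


Leg 1 distance:
40 x 1 = 40 miles
Leg 2 distance:
70 x 1.5 = 105 miles
Total distance:
40 + 105 = 145 miles

145 miles


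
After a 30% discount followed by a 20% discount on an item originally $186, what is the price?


First discount:
30% of $186 = $55.80
Price after first discount:
$186 - $55.80 = $130.20
Second discount:
20% of $130.20 = $26.04
Final price:
$130.20 - $26.04 = $104.16

$104.16


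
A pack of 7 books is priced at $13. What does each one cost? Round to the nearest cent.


Total cost: $13
Number of items: 7
Unit price: $13 / 7 = $1.8571... ≈ $1.86

$1.86


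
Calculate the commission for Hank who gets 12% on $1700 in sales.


Convert rate to decimal:
12% = 0.12
Multiply by sales:
$1700 x 0.12 = $204

$204


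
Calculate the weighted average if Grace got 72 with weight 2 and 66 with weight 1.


Weighted sum:
2 x 72 + 1 x 66 = 210
Total weight:
2 + 1 = 3
Weighted average:
210 / 3 = 70

70


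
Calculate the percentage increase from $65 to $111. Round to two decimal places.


Find the absolute change:
|111 - 65| = 46
Divide by original and multiply by 100:
46 / 65 x 100 = 70.7692...% ≈ 70.77%

70.77%


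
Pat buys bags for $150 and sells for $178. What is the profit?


Selling price = $178
Cost price = $150
Profit = selling price - cost price:
Profit = $178 - $150 = $28

$28


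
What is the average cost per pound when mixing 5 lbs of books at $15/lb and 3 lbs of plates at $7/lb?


Cost of books:
5 x $15 = $75
Cost of plates:
3 x $7 = $21
Total cost: $75 + $21 = $96
Total weight: 8 lbs
Average: $96 / 8 = $12/lb

$12/lb


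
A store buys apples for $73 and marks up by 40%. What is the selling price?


Calculate the markup amount:
40% of $73 = $29.20
Add to cost:
$73 + $29.20 = $102.20

$102.20


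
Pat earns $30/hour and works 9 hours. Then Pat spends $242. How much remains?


Calculate earnings:
9 x $30 = $270
Subtract spending:
$270 - $242 = $28

$28


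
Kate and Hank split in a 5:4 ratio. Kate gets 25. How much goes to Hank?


Find the multiplier:
25 / 5 = 5
Apply to Hank's share:
4 x 5 = 20

20


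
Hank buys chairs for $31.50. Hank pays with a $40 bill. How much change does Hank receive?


Start with the amount paid:
$40
Subtract the price:
$40 - $31.50 = $8.50

$8.50


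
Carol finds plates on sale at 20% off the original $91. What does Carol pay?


Calculate the discount amount:
20% of $91 = $18.20
Subtract from original:
$91 - $18.20 = $72.80

$72.80


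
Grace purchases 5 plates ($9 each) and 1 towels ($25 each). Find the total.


Cost of plates:
5 x $9 = $45
Cost of towels:
1 x $25 = $25
Add both:
$45 + $25 = $70

$70


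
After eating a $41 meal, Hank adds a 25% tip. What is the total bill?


Calculate the tip:
25% of $41 = $10.25
Add tip to meal cost:
$41 + $10.25 = $51.25

$51.25


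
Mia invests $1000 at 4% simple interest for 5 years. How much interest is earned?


Use the formula I = P x R x T / 100
P x R x T = 1000 x 4 x 5 = 20000
I = 20000 / 100 = $200

$200


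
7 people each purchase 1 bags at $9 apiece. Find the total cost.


Cost per person:
1 x $9 = $9
Group total:
7 x $9 = $63

$63


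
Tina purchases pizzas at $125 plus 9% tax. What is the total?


Calculate the tax:
9% of $125 = $11.25
Add tax to price:
$125 + $11.25 = $136.25

$136.25


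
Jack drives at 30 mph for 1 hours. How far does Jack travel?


Use the formula: distance = speed x time
Speed = 30 mph, Time = 1 hours
30 x 1 = 30 miles

30 miles


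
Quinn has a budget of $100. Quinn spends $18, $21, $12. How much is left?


Add up expenses:
$18 + $21 + $12 = $51
Subtract from budget:
$100 - $51 = $49

$49


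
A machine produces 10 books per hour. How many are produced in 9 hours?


Production rate: 10 books per hour
Time: 9 hours
Total: 10 x 9 = 90 books

90 books


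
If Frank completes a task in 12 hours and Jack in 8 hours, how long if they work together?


Frank's rate: 1/12 of the job per hour
Jack's rate: 1/8 of the job per hour
Combined rate: 1/12 + 1/8 = 5/24 per hour
Time = 1 / (5/24) = 24/5 = 4.8 hours

4.8 hours


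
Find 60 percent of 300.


Convert percentage to decimal:
60% = 0.6
Multiply:
300 x 0.6 = 180

180


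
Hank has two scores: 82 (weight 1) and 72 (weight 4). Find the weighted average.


Weighted sum:
1 x 82 + 4 x 72 = 370
Total weight:
1 + 4 = 5
Weighted average:
370 / 5 = 74

74


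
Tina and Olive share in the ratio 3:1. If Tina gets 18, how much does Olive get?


Find the multiplier:
18 / 3 = 6
Apply to Olive's share:
1 x 6 = 6

6


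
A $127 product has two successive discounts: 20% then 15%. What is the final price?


First discount:
20% of $127 = $25.40
Price after first discount:
$127 - $25.40 = $101.60
Second discount:
15% of $101.60 = $15.24
Final price:
$101.60 - $15.24 = $86.36

$86.36


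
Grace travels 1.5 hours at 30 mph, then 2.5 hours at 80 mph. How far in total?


Leg 1 distance:
30 x 1.5 = 45 miles
Leg 2 distance:
80 x 2.5 = 200 miles
Total distance:
45 + 200 = 245 miles

245 miles


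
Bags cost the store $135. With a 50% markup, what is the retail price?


Calculate the markup amount:
50% of $135 = $67.50
Add to cost:
$135 + $67.50 = $202.50

$202.50


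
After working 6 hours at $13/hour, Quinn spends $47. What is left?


Calculate earnings:
6 x $13 = $78
Subtract spending:
$78 - $47 = $31

$31


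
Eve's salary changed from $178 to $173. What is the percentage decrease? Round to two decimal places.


Find the absolute change:
|173 - 178| = 5
Divide by original and multiply by 100:
5 / 178 x 100 = 2.8089...% ≈ 2.81%

2.81%


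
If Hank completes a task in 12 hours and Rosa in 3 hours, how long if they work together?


Hank's rate: 1/12 of the job per hour
Rosa's rate: 1/3 of the job per hour
Combined rate: 1/12 + 1/3 = 5/12 per hour
Time = 1 / (5/12) = 12/5 = 2.4 hours

2.4 hours


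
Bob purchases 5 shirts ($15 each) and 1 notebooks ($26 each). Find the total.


Cost of shirts:
5 x $15 = $75
Cost of notebooks:
1 x $26 = $26
Add both:
$75 + $26 = $101

$101


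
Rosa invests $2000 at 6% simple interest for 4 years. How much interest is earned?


Use the formula I = P x R x T / 100
P x R x T = 2000 x 6 x 4 = 48000
I = 48000 / 100 = $480

$480


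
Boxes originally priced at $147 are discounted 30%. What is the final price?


Calculate the discount amount:
30% of $147 = $44.10
Subtract from original:
$147 - $44.10 = $102.90

$102.90


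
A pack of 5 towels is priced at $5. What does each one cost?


Total cost: $5
Number of items: 5
Unit price: $5 / 5 = $1

$1


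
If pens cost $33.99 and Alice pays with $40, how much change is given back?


Start with the amount paid:
$40
Subtract the price:
$40 - $33.99 = $6.01

$6.01


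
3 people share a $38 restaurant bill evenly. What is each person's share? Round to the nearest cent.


Total bill: $38
Number of people: 3
Each pays: $38 / 3 = $12.6666... ≈ $12.67

$12.67


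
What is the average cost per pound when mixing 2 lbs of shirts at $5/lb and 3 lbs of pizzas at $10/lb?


Cost of shirts:
2 x $5 = $10
Cost of pizzas:
3 x $10 = $30
Total cost: $10 + $30 = $40
Total weight: 5 lbs
Average: $40 / 5 = $8/lb

$8/lb


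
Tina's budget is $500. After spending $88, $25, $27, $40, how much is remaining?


Add up expenses:
$88 + $25 + $27 + $40 = $180
Subtract from budget:
$500 - $180 = $320

$320


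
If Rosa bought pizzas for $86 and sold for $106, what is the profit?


Selling price = $106
Cost price = $86
Profit = selling price - cost price:
Profit = $106 - $86 = $20

$20


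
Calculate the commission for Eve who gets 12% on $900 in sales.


Convert rate to decimal:
12% = 0.12
Multiply by sales:
$900 x 0.12 = $108

$108


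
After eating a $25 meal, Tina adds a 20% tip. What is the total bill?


Calculate the tip:
20% of $25 = $5
Add tip to meal cost:
$25 + $5 = $30

$30


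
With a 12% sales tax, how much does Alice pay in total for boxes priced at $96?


Calculate the tax:
12% of $96 = $11.52
Add tax to price:
$96 + $11.52 = $107.52

$107.52


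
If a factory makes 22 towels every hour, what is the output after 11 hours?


Production rate: 22 towels per hour
Time: 11 hours
Total: 22 x 11 = 242 towels

242 towels


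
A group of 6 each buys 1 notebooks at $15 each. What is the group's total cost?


Cost per person:
1 x $15 = $15
Group total:
6 x $15 = $90

$90


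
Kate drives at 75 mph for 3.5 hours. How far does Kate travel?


Use the formula: distance = speed x time
Speed = 75 mph, Time = 3.5 hours
75 x 3.5 = 262.5 miles

262.5 miles


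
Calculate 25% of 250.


Convert percentage to decimal:
25% = 0.25
Multiply:
250 x 0.25 = 62.5

62.5


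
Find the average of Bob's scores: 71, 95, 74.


Add the scores:
71 + 95 + 74 = 240
Divide by the number of tests:
240 / 3 = 80

80


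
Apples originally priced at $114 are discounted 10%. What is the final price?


Calculate the discount amount:
10% of $114 = $11.40
Subtract from original:
$114 - $11.40 = $102.60

$102.60


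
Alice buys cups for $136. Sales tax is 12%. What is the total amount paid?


Calculate the tax:
12% of $136 = $16.32
Add tax to price:
$136 + $16.32 = $152.32

$152.32


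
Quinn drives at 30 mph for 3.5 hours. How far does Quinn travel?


Use the formula: distance = speed x time
Speed = 30 mph, Time = 3.5 hours
30 x 3.5 = 105 miles

105 miles


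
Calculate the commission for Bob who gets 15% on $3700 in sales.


Convert rate to decimal:
15% = 0.15
Multiply by sales:
$3700 x 0.15 = $555

$555


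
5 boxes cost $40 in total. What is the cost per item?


Total cost: $40
Number of items: 5
Unit price: $40 / 5 = $8

$8


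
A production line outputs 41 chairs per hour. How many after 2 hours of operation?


Production rate: 41 chairs per hour
Time: 2 hours
Total: 41 x 2 = 82 chairs

82 chairs


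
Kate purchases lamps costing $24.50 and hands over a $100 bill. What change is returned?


Start with the amount paid:
$100
Subtract the price:
$100 - $24.50 = $75.50

$75.50


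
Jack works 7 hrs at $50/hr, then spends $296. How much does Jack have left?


Calculate earnings:
7 x $50 = $350
Subtract spending:
$350 - $296 = $54

$54


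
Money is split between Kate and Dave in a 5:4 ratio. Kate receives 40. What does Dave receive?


Find the multiplier:
40 / 5 = 8
Apply to Dave's share:
4 x 8 = 32

32


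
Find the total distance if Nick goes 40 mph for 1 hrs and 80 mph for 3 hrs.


Leg 1 distance:
40 x 1 = 40 miles
Leg 2 distance:
80 x 3 = 240 miles
Total distance:
40 + 240 = 280 miles

280 miles


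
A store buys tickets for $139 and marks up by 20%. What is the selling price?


Calculate the markup amount:
20% of $139 = $27.80
Add to cost:
$139 + $27.80 = $166.80

$166.80


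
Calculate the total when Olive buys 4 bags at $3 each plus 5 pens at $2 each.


Cost of bags:
4 x $3 = $12
Cost of pens:
5 x $2 = $10
Add both:
$12 + $10 = $22

$22


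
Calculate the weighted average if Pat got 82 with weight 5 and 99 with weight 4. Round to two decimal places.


Weighted sum:
5 x 82 + 4 x 99 = 806
Total weight:
5 + 4 = 9
Weighted average:
806 / 9 = 89.5555... ≈ 89.56

89.56


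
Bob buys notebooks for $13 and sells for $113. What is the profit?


Selling price = $113
Cost price = $13
Profit = selling price - cost price:
Profit = $113 - $13 = $100

$100


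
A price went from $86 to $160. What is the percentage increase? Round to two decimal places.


Find the absolute change:
|160 - 86| = 74
Divide by original and multiply by 100:
74 / 86 x 100 = 86.0465...% ≈ 86.05%

86.05%


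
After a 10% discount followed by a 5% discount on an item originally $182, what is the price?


First discount:
10% of $182 = $18.20
Price after first discount:
$182 - $18.20 = $163.80
Second discount:
5% of $163.80 = $8.19
Final price:
$163.80 - $8.19 = $155.61

$155.61


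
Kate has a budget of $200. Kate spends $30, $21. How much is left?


Add up expenses:
$30 + $21 = $51
Subtract from budget:
$200 - $51 = $149

$149


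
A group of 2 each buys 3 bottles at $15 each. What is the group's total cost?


Cost per person:
3 x $15 = $45
Group total:
2 x $45 = $90

$90


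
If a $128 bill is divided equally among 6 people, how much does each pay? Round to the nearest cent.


Total bill: $128
Number of people: 6
Each pays: $128 / 6 = $21.3333... ≈ $21.33

$21.33


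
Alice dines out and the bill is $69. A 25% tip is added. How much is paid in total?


Calculate the tip:
25% of $69 = $17.25
Add tip to meal cost:
$69 + $17.25 = $86.25

$86.25


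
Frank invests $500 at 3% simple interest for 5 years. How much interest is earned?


Use the formula I = P x R x T / 100
P x R x T = 500 x 3 x 5 = 7500
I = 7500 / 100 = $75

$75


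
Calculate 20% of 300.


Convert percentage to decimal:
20% = 0.2
Multiply:
300 x 0.2 = 60

60


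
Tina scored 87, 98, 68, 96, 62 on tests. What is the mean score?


Add the scores:
87 + 98 + 68 + 96 + 62 = 411
Divide by the number of tests:
411 / 5 = 82.2

82.2


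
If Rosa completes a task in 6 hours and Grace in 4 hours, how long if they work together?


Rosa's rate: 1/6 of the job per hour
Grace's rate: 1/4 of the job per hour
Combined rate: 1/6 + 1/4 = 5/12 per hour
Time = 1 / (5/12) = 12/5 = 2.4 hours

2.4 hours


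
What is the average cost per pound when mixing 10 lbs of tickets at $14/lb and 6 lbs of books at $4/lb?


Cost of tickets:
10 x $14 = $140
Cost of books:
6 x $4 = $24
Total cost: $140 + $24 = $164
Total weight: 16 lbs
Average: $164 / 16 = $10.25/lb

$10.25/lb


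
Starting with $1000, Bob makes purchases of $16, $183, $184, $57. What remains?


Add up expenses:
$16 + $183 + $184 + $57 = $440
Subtract from budget:
$1000 - $440 = $560

$560


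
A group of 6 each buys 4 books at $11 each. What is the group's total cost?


Cost per person:
4 x $11 = $44
Group total:
6 x $44 = $264

$264


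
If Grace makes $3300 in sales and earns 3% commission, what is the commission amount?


Convert rate to decimal:
3% = 0.03
Multiply by sales:
$3300 x 0.03 = $99

$99


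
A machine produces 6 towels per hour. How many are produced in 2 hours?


Production rate: 6 towels per hour
Time: 2 hours
Total: 6 x 2 = 12 towels

12 towels


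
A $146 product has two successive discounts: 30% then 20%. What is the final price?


First discount:
30% of $146 = $43.80
Price after first discount:
$146 - $43.80 = $102.20
Second discount:
20% of $102.20 = $20.44
Final price:
$102.20 - $20.44 = $81.76

$81.76


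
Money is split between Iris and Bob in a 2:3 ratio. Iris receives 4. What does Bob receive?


Find the multiplier:
4 / 2 = 2
Apply to Bob's share:
3 x 2 = 6

6


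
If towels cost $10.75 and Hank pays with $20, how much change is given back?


Start with the amount paid:
$20
Subtract the price:
$20 - $10.75 = $9.25

$9.25


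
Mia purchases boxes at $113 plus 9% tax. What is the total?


Calculate the tax:
9% of $113 = $10.17
Add tax to price:
$113 + $10.17 = $123.17

$123.17


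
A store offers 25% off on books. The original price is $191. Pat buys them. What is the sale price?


Calculate the discount amount:
25% of $191 = $47.75
Subtract from original:
$191 - $47.75 = $143.25

$143.25


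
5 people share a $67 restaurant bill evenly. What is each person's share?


Total bill: $67
Number of people: 5
Each pays: $67 / 5 = $13.40

$13.40


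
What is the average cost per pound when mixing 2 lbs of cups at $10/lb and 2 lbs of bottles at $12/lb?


Cost of cups:
2 x $10 = $20
Cost of bottles:
2 x $12 = $24
Total cost: $20 + $24 = $44
Total weight: 4 lbs
Average: $44 / 4 = $11/lb

$11/lb


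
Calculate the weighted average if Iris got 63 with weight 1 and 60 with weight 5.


Weighted sum:
1 x 63 + 5 x 60 = 363
Total weight:
1 + 5 = 6
Weighted average:
363 / 6 = 60.5

60.5


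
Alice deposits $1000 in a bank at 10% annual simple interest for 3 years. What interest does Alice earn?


Use the formula I = P x R x T / 100
P x R x T = 1000 x 10 x 3 = 30000
I = 30000 / 100 = $300

$300


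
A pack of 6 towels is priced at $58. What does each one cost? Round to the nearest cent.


Total cost: $58
Number of items: 6
Unit price: $58 / 6 = $9.6666... ≈ $9.67

$9.67


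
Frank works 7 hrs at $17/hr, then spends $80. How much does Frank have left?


Calculate earnings:
7 x $17 = $119
Subtract spending:
$119 - $80 = $39

$39


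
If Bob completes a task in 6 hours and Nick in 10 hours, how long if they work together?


Bob's rate: 1/6 of the job per hour
Nick's rate: 1/10 of the job per hour
Combined rate: 1/6 + 1/10 = 4/15 per hour
Time = 1 / (4/15) = 15/4 = 3.75 hours

3.75 hours


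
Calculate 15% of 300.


Convert percentage to decimal:
15% = 0.15
Multiply:
300 x 0.15 = 45

45


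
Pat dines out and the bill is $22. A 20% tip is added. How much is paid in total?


Calculate the tip:
20% of $22 = $4.40
Add tip to meal cost:
$22 + $4.40 = $26.40

$26.40


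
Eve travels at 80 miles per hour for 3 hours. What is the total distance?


Use the formula: distance = speed x time
Speed = 80 mph, Time = 3 hours
80 x 3 = 240 miles

240 miles


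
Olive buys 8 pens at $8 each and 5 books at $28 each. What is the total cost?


Cost of pens:
8 x $8 = $64
Cost of books:
5 x $28 = $140
Add both:
$64 + $140 = $204

$204


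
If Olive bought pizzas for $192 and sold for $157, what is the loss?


Selling price = $157
Cost price = $192
Loss = cost price - selling price:
Loss = $192 - $157 = $35

$35


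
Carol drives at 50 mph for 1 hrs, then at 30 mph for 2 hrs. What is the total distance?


Leg 1 distance:
50 x 1 = 50 miles
Leg 2 distance:
30 x 2 = 60 miles
Total distance:
50 + 60 = 110 miles

110 miles


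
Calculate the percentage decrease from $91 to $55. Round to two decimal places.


Find the absolute change:
|55 - 91| = 36
Divide by original and multiply by 100:
36 / 91 x 100 = 39.5604...% ≈ 39.56%

39.56%


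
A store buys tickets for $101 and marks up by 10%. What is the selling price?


Calculate the markup amount:
10% of $101 = $10.10
Add to cost:
$101 + $10.10 = $111.10

$111.10


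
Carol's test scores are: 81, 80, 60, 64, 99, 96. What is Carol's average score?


Add the scores:
81 + 80 + 60 + 64 + 99 + 96 = 480
Divide by the number of tests:
480 / 6 = 80

80


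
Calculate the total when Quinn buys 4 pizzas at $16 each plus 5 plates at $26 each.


Cost of pizzas:
4 x $16 = $64
Cost of plates:
5 x $26 = $130
Add both:
$64 + $130 = $194

$194


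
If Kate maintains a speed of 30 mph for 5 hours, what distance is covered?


Use the formula: distance = speed x time
Speed = 30 mph, Time = 5 hours
30 x 5 = 150 miles

150 miles


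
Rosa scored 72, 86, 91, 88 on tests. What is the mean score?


Add the scores:
72 + 86 + 91 + 88 = 337
Divide by the number of tests:
337 / 4 = 84.25

84.25


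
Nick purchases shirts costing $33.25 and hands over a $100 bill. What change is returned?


Start with the amount paid:
$100
Subtract the price:
$100 - $33.25 = $66.75

$66.75
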